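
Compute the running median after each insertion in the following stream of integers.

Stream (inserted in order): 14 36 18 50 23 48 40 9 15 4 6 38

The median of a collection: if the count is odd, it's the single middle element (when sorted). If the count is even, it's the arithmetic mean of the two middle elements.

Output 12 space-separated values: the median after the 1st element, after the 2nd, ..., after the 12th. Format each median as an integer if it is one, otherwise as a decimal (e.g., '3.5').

Answer: 14 25 18 27 23 29.5 36 29.5 23 20.5 18 20.5

Derivation:
Step 1: insert 14 -> lo=[14] (size 1, max 14) hi=[] (size 0) -> median=14
Step 2: insert 36 -> lo=[14] (size 1, max 14) hi=[36] (size 1, min 36) -> median=25
Step 3: insert 18 -> lo=[14, 18] (size 2, max 18) hi=[36] (size 1, min 36) -> median=18
Step 4: insert 50 -> lo=[14, 18] (size 2, max 18) hi=[36, 50] (size 2, min 36) -> median=27
Step 5: insert 23 -> lo=[14, 18, 23] (size 3, max 23) hi=[36, 50] (size 2, min 36) -> median=23
Step 6: insert 48 -> lo=[14, 18, 23] (size 3, max 23) hi=[36, 48, 50] (size 3, min 36) -> median=29.5
Step 7: insert 40 -> lo=[14, 18, 23, 36] (size 4, max 36) hi=[40, 48, 50] (size 3, min 40) -> median=36
Step 8: insert 9 -> lo=[9, 14, 18, 23] (size 4, max 23) hi=[36, 40, 48, 50] (size 4, min 36) -> median=29.5
Step 9: insert 15 -> lo=[9, 14, 15, 18, 23] (size 5, max 23) hi=[36, 40, 48, 50] (size 4, min 36) -> median=23
Step 10: insert 4 -> lo=[4, 9, 14, 15, 18] (size 5, max 18) hi=[23, 36, 40, 48, 50] (size 5, min 23) -> median=20.5
Step 11: insert 6 -> lo=[4, 6, 9, 14, 15, 18] (size 6, max 18) hi=[23, 36, 40, 48, 50] (size 5, min 23) -> median=18
Step 12: insert 38 -> lo=[4, 6, 9, 14, 15, 18] (size 6, max 18) hi=[23, 36, 38, 40, 48, 50] (size 6, min 23) -> median=20.5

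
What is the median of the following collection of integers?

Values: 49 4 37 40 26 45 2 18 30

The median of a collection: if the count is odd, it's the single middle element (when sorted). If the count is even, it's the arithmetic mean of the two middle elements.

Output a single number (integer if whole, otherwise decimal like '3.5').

Step 1: insert 49 -> lo=[49] (size 1, max 49) hi=[] (size 0) -> median=49
Step 2: insert 4 -> lo=[4] (size 1, max 4) hi=[49] (size 1, min 49) -> median=26.5
Step 3: insert 37 -> lo=[4, 37] (size 2, max 37) hi=[49] (size 1, min 49) -> median=37
Step 4: insert 40 -> lo=[4, 37] (size 2, max 37) hi=[40, 49] (size 2, min 40) -> median=38.5
Step 5: insert 26 -> lo=[4, 26, 37] (size 3, max 37) hi=[40, 49] (size 2, min 40) -> median=37
Step 6: insert 45 -> lo=[4, 26, 37] (size 3, max 37) hi=[40, 45, 49] (size 3, min 40) -> median=38.5
Step 7: insert 2 -> lo=[2, 4, 26, 37] (size 4, max 37) hi=[40, 45, 49] (size 3, min 40) -> median=37
Step 8: insert 18 -> lo=[2, 4, 18, 26] (size 4, max 26) hi=[37, 40, 45, 49] (size 4, min 37) -> median=31.5
Step 9: insert 30 -> lo=[2, 4, 18, 26, 30] (size 5, max 30) hi=[37, 40, 45, 49] (size 4, min 37) -> median=30

Answer: 30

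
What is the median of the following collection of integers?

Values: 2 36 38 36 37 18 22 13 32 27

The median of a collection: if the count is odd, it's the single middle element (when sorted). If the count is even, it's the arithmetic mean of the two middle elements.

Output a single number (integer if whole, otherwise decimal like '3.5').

Step 1: insert 2 -> lo=[2] (size 1, max 2) hi=[] (size 0) -> median=2
Step 2: insert 36 -> lo=[2] (size 1, max 2) hi=[36] (size 1, min 36) -> median=19
Step 3: insert 38 -> lo=[2, 36] (size 2, max 36) hi=[38] (size 1, min 38) -> median=36
Step 4: insert 36 -> lo=[2, 36] (size 2, max 36) hi=[36, 38] (size 2, min 36) -> median=36
Step 5: insert 37 -> lo=[2, 36, 36] (size 3, max 36) hi=[37, 38] (size 2, min 37) -> median=36
Step 6: insert 18 -> lo=[2, 18, 36] (size 3, max 36) hi=[36, 37, 38] (size 3, min 36) -> median=36
Step 7: insert 22 -> lo=[2, 18, 22, 36] (size 4, max 36) hi=[36, 37, 38] (size 3, min 36) -> median=36
Step 8: insert 13 -> lo=[2, 13, 18, 22] (size 4, max 22) hi=[36, 36, 37, 38] (size 4, min 36) -> median=29
Step 9: insert 32 -> lo=[2, 13, 18, 22, 32] (size 5, max 32) hi=[36, 36, 37, 38] (size 4, min 36) -> median=32
Step 10: insert 27 -> lo=[2, 13, 18, 22, 27] (size 5, max 27) hi=[32, 36, 36, 37, 38] (size 5, min 32) -> median=29.5

Answer: 29.5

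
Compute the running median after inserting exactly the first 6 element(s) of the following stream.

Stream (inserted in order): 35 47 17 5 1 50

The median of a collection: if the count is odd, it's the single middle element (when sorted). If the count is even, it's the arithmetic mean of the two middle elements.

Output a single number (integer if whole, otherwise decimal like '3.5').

Step 1: insert 35 -> lo=[35] (size 1, max 35) hi=[] (size 0) -> median=35
Step 2: insert 47 -> lo=[35] (size 1, max 35) hi=[47] (size 1, min 47) -> median=41
Step 3: insert 17 -> lo=[17, 35] (size 2, max 35) hi=[47] (size 1, min 47) -> median=35
Step 4: insert 5 -> lo=[5, 17] (size 2, max 17) hi=[35, 47] (size 2, min 35) -> median=26
Step 5: insert 1 -> lo=[1, 5, 17] (size 3, max 17) hi=[35, 47] (size 2, min 35) -> median=17
Step 6: insert 50 -> lo=[1, 5, 17] (size 3, max 17) hi=[35, 47, 50] (size 3, min 35) -> median=26

Answer: 26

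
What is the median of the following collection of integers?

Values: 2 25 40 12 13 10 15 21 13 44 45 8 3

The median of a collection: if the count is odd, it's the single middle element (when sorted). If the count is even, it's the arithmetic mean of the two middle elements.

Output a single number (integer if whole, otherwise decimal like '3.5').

Answer: 13

Derivation:
Step 1: insert 2 -> lo=[2] (size 1, max 2) hi=[] (size 0) -> median=2
Step 2: insert 25 -> lo=[2] (size 1, max 2) hi=[25] (size 1, min 25) -> median=13.5
Step 3: insert 40 -> lo=[2, 25] (size 2, max 25) hi=[40] (size 1, min 40) -> median=25
Step 4: insert 12 -> lo=[2, 12] (size 2, max 12) hi=[25, 40] (size 2, min 25) -> median=18.5
Step 5: insert 13 -> lo=[2, 12, 13] (size 3, max 13) hi=[25, 40] (size 2, min 25) -> median=13
Step 6: insert 10 -> lo=[2, 10, 12] (size 3, max 12) hi=[13, 25, 40] (size 3, min 13) -> median=12.5
Step 7: insert 15 -> lo=[2, 10, 12, 13] (size 4, max 13) hi=[15, 25, 40] (size 3, min 15) -> median=13
Step 8: insert 21 -> lo=[2, 10, 12, 13] (size 4, max 13) hi=[15, 21, 25, 40] (size 4, min 15) -> median=14
Step 9: insert 13 -> lo=[2, 10, 12, 13, 13] (size 5, max 13) hi=[15, 21, 25, 40] (size 4, min 15) -> median=13
Step 10: insert 44 -> lo=[2, 10, 12, 13, 13] (size 5, max 13) hi=[15, 21, 25, 40, 44] (size 5, min 15) -> median=14
Step 11: insert 45 -> lo=[2, 10, 12, 13, 13, 15] (size 6, max 15) hi=[21, 25, 40, 44, 45] (size 5, min 21) -> median=15
Step 12: insert 8 -> lo=[2, 8, 10, 12, 13, 13] (size 6, max 13) hi=[15, 21, 25, 40, 44, 45] (size 6, min 15) -> median=14
Step 13: insert 3 -> lo=[2, 3, 8, 10, 12, 13, 13] (size 7, max 13) hi=[15, 21, 25, 40, 44, 45] (size 6, min 15) -> median=13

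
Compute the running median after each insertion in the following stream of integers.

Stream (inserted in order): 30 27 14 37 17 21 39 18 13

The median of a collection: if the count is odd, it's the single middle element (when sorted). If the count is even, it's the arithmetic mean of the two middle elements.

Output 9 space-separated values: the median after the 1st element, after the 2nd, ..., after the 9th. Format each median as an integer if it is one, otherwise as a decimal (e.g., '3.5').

Step 1: insert 30 -> lo=[30] (size 1, max 30) hi=[] (size 0) -> median=30
Step 2: insert 27 -> lo=[27] (size 1, max 27) hi=[30] (size 1, min 30) -> median=28.5
Step 3: insert 14 -> lo=[14, 27] (size 2, max 27) hi=[30] (size 1, min 30) -> median=27
Step 4: insert 37 -> lo=[14, 27] (size 2, max 27) hi=[30, 37] (size 2, min 30) -> median=28.5
Step 5: insert 17 -> lo=[14, 17, 27] (size 3, max 27) hi=[30, 37] (size 2, min 30) -> median=27
Step 6: insert 21 -> lo=[14, 17, 21] (size 3, max 21) hi=[27, 30, 37] (size 3, min 27) -> median=24
Step 7: insert 39 -> lo=[14, 17, 21, 27] (size 4, max 27) hi=[30, 37, 39] (size 3, min 30) -> median=27
Step 8: insert 18 -> lo=[14, 17, 18, 21] (size 4, max 21) hi=[27, 30, 37, 39] (size 4, min 27) -> median=24
Step 9: insert 13 -> lo=[13, 14, 17, 18, 21] (size 5, max 21) hi=[27, 30, 37, 39] (size 4, min 27) -> median=21

Answer: 30 28.5 27 28.5 27 24 27 24 21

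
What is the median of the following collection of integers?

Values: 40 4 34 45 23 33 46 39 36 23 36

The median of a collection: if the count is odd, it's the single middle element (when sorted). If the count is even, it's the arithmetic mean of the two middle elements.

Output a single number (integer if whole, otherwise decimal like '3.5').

Step 1: insert 40 -> lo=[40] (size 1, max 40) hi=[] (size 0) -> median=40
Step 2: insert 4 -> lo=[4] (size 1, max 4) hi=[40] (size 1, min 40) -> median=22
Step 3: insert 34 -> lo=[4, 34] (size 2, max 34) hi=[40] (size 1, min 40) -> median=34
Step 4: insert 45 -> lo=[4, 34] (size 2, max 34) hi=[40, 45] (size 2, min 40) -> median=37
Step 5: insert 23 -> lo=[4, 23, 34] (size 3, max 34) hi=[40, 45] (size 2, min 40) -> median=34
Step 6: insert 33 -> lo=[4, 23, 33] (size 3, max 33) hi=[34, 40, 45] (size 3, min 34) -> median=33.5
Step 7: insert 46 -> lo=[4, 23, 33, 34] (size 4, max 34) hi=[40, 45, 46] (size 3, min 40) -> median=34
Step 8: insert 39 -> lo=[4, 23, 33, 34] (size 4, max 34) hi=[39, 40, 45, 46] (size 4, min 39) -> median=36.5
Step 9: insert 36 -> lo=[4, 23, 33, 34, 36] (size 5, max 36) hi=[39, 40, 45, 46] (size 4, min 39) -> median=36
Step 10: insert 23 -> lo=[4, 23, 23, 33, 34] (size 5, max 34) hi=[36, 39, 40, 45, 46] (size 5, min 36) -> median=35
Step 11: insert 36 -> lo=[4, 23, 23, 33, 34, 36] (size 6, max 36) hi=[36, 39, 40, 45, 46] (size 5, min 36) -> median=36

Answer: 36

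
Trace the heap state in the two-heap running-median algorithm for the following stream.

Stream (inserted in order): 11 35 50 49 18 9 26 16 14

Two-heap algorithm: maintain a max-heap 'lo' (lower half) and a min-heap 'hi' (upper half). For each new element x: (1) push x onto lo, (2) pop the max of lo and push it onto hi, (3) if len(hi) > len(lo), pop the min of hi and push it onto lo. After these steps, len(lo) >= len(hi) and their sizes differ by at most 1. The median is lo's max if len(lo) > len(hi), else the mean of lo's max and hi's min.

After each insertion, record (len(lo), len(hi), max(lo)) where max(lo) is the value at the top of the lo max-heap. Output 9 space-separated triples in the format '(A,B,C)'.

Step 1: insert 11 -> lo=[11] hi=[] -> (len(lo)=1, len(hi)=0, max(lo)=11)
Step 2: insert 35 -> lo=[11] hi=[35] -> (len(lo)=1, len(hi)=1, max(lo)=11)
Step 3: insert 50 -> lo=[11, 35] hi=[50] -> (len(lo)=2, len(hi)=1, max(lo)=35)
Step 4: insert 49 -> lo=[11, 35] hi=[49, 50] -> (len(lo)=2, len(hi)=2, max(lo)=35)
Step 5: insert 18 -> lo=[11, 18, 35] hi=[49, 50] -> (len(lo)=3, len(hi)=2, max(lo)=35)
Step 6: insert 9 -> lo=[9, 11, 18] hi=[35, 49, 50] -> (len(lo)=3, len(hi)=3, max(lo)=18)
Step 7: insert 26 -> lo=[9, 11, 18, 26] hi=[35, 49, 50] -> (len(lo)=4, len(hi)=3, max(lo)=26)
Step 8: insert 16 -> lo=[9, 11, 16, 18] hi=[26, 35, 49, 50] -> (len(lo)=4, len(hi)=4, max(lo)=18)
Step 9: insert 14 -> lo=[9, 11, 14, 16, 18] hi=[26, 35, 49, 50] -> (len(lo)=5, len(hi)=4, max(lo)=18)

Answer: (1,0,11) (1,1,11) (2,1,35) (2,2,35) (3,2,35) (3,3,18) (4,3,26) (4,4,18) (5,4,18)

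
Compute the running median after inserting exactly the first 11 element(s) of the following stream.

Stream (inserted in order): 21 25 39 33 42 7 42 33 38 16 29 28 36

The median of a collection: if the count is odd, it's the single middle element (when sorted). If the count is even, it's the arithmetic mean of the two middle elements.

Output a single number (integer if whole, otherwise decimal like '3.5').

Step 1: insert 21 -> lo=[21] (size 1, max 21) hi=[] (size 0) -> median=21
Step 2: insert 25 -> lo=[21] (size 1, max 21) hi=[25] (size 1, min 25) -> median=23
Step 3: insert 39 -> lo=[21, 25] (size 2, max 25) hi=[39] (size 1, min 39) -> median=25
Step 4: insert 33 -> lo=[21, 25] (size 2, max 25) hi=[33, 39] (size 2, min 33) -> median=29
Step 5: insert 42 -> lo=[21, 25, 33] (size 3, max 33) hi=[39, 42] (size 2, min 39) -> median=33
Step 6: insert 7 -> lo=[7, 21, 25] (size 3, max 25) hi=[33, 39, 42] (size 3, min 33) -> median=29
Step 7: insert 42 -> lo=[7, 21, 25, 33] (size 4, max 33) hi=[39, 42, 42] (size 3, min 39) -> median=33
Step 8: insert 33 -> lo=[7, 21, 25, 33] (size 4, max 33) hi=[33, 39, 42, 42] (size 4, min 33) -> median=33
Step 9: insert 38 -> lo=[7, 21, 25, 33, 33] (size 5, max 33) hi=[38, 39, 42, 42] (size 4, min 38) -> median=33
Step 10: insert 16 -> lo=[7, 16, 21, 25, 33] (size 5, max 33) hi=[33, 38, 39, 42, 42] (size 5, min 33) -> median=33
Step 11: insert 29 -> lo=[7, 16, 21, 25, 29, 33] (size 6, max 33) hi=[33, 38, 39, 42, 42] (size 5, min 33) -> median=33

Answer: 33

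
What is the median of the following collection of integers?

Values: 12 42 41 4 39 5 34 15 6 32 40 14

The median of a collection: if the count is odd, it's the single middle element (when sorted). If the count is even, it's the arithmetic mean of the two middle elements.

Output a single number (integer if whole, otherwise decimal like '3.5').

Step 1: insert 12 -> lo=[12] (size 1, max 12) hi=[] (size 0) -> median=12
Step 2: insert 42 -> lo=[12] (size 1, max 12) hi=[42] (size 1, min 42) -> median=27
Step 3: insert 41 -> lo=[12, 41] (size 2, max 41) hi=[42] (size 1, min 42) -> median=41
Step 4: insert 4 -> lo=[4, 12] (size 2, max 12) hi=[41, 42] (size 2, min 41) -> median=26.5
Step 5: insert 39 -> lo=[4, 12, 39] (size 3, max 39) hi=[41, 42] (size 2, min 41) -> median=39
Step 6: insert 5 -> lo=[4, 5, 12] (size 3, max 12) hi=[39, 41, 42] (size 3, min 39) -> median=25.5
Step 7: insert 34 -> lo=[4, 5, 12, 34] (size 4, max 34) hi=[39, 41, 42] (size 3, min 39) -> median=34
Step 8: insert 15 -> lo=[4, 5, 12, 15] (size 4, max 15) hi=[34, 39, 41, 42] (size 4, min 34) -> median=24.5
Step 9: insert 6 -> lo=[4, 5, 6, 12, 15] (size 5, max 15) hi=[34, 39, 41, 42] (size 4, min 34) -> median=15
Step 10: insert 32 -> lo=[4, 5, 6, 12, 15] (size 5, max 15) hi=[32, 34, 39, 41, 42] (size 5, min 32) -> median=23.5
Step 11: insert 40 -> lo=[4, 5, 6, 12, 15, 32] (size 6, max 32) hi=[34, 39, 40, 41, 42] (size 5, min 34) -> median=32
Step 12: insert 14 -> lo=[4, 5, 6, 12, 14, 15] (size 6, max 15) hi=[32, 34, 39, 40, 41, 42] (size 6, min 32) -> median=23.5

Answer: 23.5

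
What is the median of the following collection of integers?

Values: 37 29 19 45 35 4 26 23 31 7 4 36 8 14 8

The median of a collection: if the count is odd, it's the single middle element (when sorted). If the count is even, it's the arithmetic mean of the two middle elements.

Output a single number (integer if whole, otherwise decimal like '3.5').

Step 1: insert 37 -> lo=[37] (size 1, max 37) hi=[] (size 0) -> median=37
Step 2: insert 29 -> lo=[29] (size 1, max 29) hi=[37] (size 1, min 37) -> median=33
Step 3: insert 19 -> lo=[19, 29] (size 2, max 29) hi=[37] (size 1, min 37) -> median=29
Step 4: insert 45 -> lo=[19, 29] (size 2, max 29) hi=[37, 45] (size 2, min 37) -> median=33
Step 5: insert 35 -> lo=[19, 29, 35] (size 3, max 35) hi=[37, 45] (size 2, min 37) -> median=35
Step 6: insert 4 -> lo=[4, 19, 29] (size 3, max 29) hi=[35, 37, 45] (size 3, min 35) -> median=32
Step 7: insert 26 -> lo=[4, 19, 26, 29] (size 4, max 29) hi=[35, 37, 45] (size 3, min 35) -> median=29
Step 8: insert 23 -> lo=[4, 19, 23, 26] (size 4, max 26) hi=[29, 35, 37, 45] (size 4, min 29) -> median=27.5
Step 9: insert 31 -> lo=[4, 19, 23, 26, 29] (size 5, max 29) hi=[31, 35, 37, 45] (size 4, min 31) -> median=29
Step 10: insert 7 -> lo=[4, 7, 19, 23, 26] (size 5, max 26) hi=[29, 31, 35, 37, 45] (size 5, min 29) -> median=27.5
Step 11: insert 4 -> lo=[4, 4, 7, 19, 23, 26] (size 6, max 26) hi=[29, 31, 35, 37, 45] (size 5, min 29) -> median=26
Step 12: insert 36 -> lo=[4, 4, 7, 19, 23, 26] (size 6, max 26) hi=[29, 31, 35, 36, 37, 45] (size 6, min 29) -> median=27.5
Step 13: insert 8 -> lo=[4, 4, 7, 8, 19, 23, 26] (size 7, max 26) hi=[29, 31, 35, 36, 37, 45] (size 6, min 29) -> median=26
Step 14: insert 14 -> lo=[4, 4, 7, 8, 14, 19, 23] (size 7, max 23) hi=[26, 29, 31, 35, 36, 37, 45] (size 7, min 26) -> median=24.5
Step 15: insert 8 -> lo=[4, 4, 7, 8, 8, 14, 19, 23] (size 8, max 23) hi=[26, 29, 31, 35, 36, 37, 45] (size 7, min 26) -> median=23

Answer: 23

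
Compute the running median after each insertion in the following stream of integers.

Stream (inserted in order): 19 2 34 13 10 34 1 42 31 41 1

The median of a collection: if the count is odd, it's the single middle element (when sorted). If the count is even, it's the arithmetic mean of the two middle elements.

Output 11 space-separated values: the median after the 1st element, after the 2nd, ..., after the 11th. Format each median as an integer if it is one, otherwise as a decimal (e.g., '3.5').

Answer: 19 10.5 19 16 13 16 13 16 19 25 19

Derivation:
Step 1: insert 19 -> lo=[19] (size 1, max 19) hi=[] (size 0) -> median=19
Step 2: insert 2 -> lo=[2] (size 1, max 2) hi=[19] (size 1, min 19) -> median=10.5
Step 3: insert 34 -> lo=[2, 19] (size 2, max 19) hi=[34] (size 1, min 34) -> median=19
Step 4: insert 13 -> lo=[2, 13] (size 2, max 13) hi=[19, 34] (size 2, min 19) -> median=16
Step 5: insert 10 -> lo=[2, 10, 13] (size 3, max 13) hi=[19, 34] (size 2, min 19) -> median=13
Step 6: insert 34 -> lo=[2, 10, 13] (size 3, max 13) hi=[19, 34, 34] (size 3, min 19) -> median=16
Step 7: insert 1 -> lo=[1, 2, 10, 13] (size 4, max 13) hi=[19, 34, 34] (size 3, min 19) -> median=13
Step 8: insert 42 -> lo=[1, 2, 10, 13] (size 4, max 13) hi=[19, 34, 34, 42] (size 4, min 19) -> median=16
Step 9: insert 31 -> lo=[1, 2, 10, 13, 19] (size 5, max 19) hi=[31, 34, 34, 42] (size 4, min 31) -> median=19
Step 10: insert 41 -> lo=[1, 2, 10, 13, 19] (size 5, max 19) hi=[31, 34, 34, 41, 42] (size 5, min 31) -> median=25
Step 11: insert 1 -> lo=[1, 1, 2, 10, 13, 19] (size 6, max 19) hi=[31, 34, 34, 41, 42] (size 5, min 31) -> median=19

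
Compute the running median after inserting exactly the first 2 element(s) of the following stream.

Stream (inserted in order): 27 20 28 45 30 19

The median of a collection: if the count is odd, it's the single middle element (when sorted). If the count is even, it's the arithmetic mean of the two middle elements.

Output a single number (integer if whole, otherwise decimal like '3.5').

Answer: 23.5

Derivation:
Step 1: insert 27 -> lo=[27] (size 1, max 27) hi=[] (size 0) -> median=27
Step 2: insert 20 -> lo=[20] (size 1, max 20) hi=[27] (size 1, min 27) -> median=23.5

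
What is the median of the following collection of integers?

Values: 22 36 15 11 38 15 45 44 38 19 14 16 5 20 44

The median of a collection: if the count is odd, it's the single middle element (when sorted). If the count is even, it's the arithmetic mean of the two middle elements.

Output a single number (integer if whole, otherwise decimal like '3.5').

Step 1: insert 22 -> lo=[22] (size 1, max 22) hi=[] (size 0) -> median=22
Step 2: insert 36 -> lo=[22] (size 1, max 22) hi=[36] (size 1, min 36) -> median=29
Step 3: insert 15 -> lo=[15, 22] (size 2, max 22) hi=[36] (size 1, min 36) -> median=22
Step 4: insert 11 -> lo=[11, 15] (size 2, max 15) hi=[22, 36] (size 2, min 22) -> median=18.5
Step 5: insert 38 -> lo=[11, 15, 22] (size 3, max 22) hi=[36, 38] (size 2, min 36) -> median=22
Step 6: insert 15 -> lo=[11, 15, 15] (size 3, max 15) hi=[22, 36, 38] (size 3, min 22) -> median=18.5
Step 7: insert 45 -> lo=[11, 15, 15, 22] (size 4, max 22) hi=[36, 38, 45] (size 3, min 36) -> median=22
Step 8: insert 44 -> lo=[11, 15, 15, 22] (size 4, max 22) hi=[36, 38, 44, 45] (size 4, min 36) -> median=29
Step 9: insert 38 -> lo=[11, 15, 15, 22, 36] (size 5, max 36) hi=[38, 38, 44, 45] (size 4, min 38) -> median=36
Step 10: insert 19 -> lo=[11, 15, 15, 19, 22] (size 5, max 22) hi=[36, 38, 38, 44, 45] (size 5, min 36) -> median=29
Step 11: insert 14 -> lo=[11, 14, 15, 15, 19, 22] (size 6, max 22) hi=[36, 38, 38, 44, 45] (size 5, min 36) -> median=22
Step 12: insert 16 -> lo=[11, 14, 15, 15, 16, 19] (size 6, max 19) hi=[22, 36, 38, 38, 44, 45] (size 6, min 22) -> median=20.5
Step 13: insert 5 -> lo=[5, 11, 14, 15, 15, 16, 19] (size 7, max 19) hi=[22, 36, 38, 38, 44, 45] (size 6, min 22) -> median=19
Step 14: insert 20 -> lo=[5, 11, 14, 15, 15, 16, 19] (size 7, max 19) hi=[20, 22, 36, 38, 38, 44, 45] (size 7, min 20) -> median=19.5
Step 15: insert 44 -> lo=[5, 11, 14, 15, 15, 16, 19, 20] (size 8, max 20) hi=[22, 36, 38, 38, 44, 44, 45] (size 7, min 22) -> median=20

Answer: 20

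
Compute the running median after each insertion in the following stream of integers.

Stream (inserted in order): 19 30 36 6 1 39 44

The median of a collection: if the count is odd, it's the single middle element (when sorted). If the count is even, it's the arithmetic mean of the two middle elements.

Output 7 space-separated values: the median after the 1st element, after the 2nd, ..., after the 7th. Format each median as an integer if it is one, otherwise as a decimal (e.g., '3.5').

Answer: 19 24.5 30 24.5 19 24.5 30

Derivation:
Step 1: insert 19 -> lo=[19] (size 1, max 19) hi=[] (size 0) -> median=19
Step 2: insert 30 -> lo=[19] (size 1, max 19) hi=[30] (size 1, min 30) -> median=24.5
Step 3: insert 36 -> lo=[19, 30] (size 2, max 30) hi=[36] (size 1, min 36) -> median=30
Step 4: insert 6 -> lo=[6, 19] (size 2, max 19) hi=[30, 36] (size 2, min 30) -> median=24.5
Step 5: insert 1 -> lo=[1, 6, 19] (size 3, max 19) hi=[30, 36] (size 2, min 30) -> median=19
Step 6: insert 39 -> lo=[1, 6, 19] (size 3, max 19) hi=[30, 36, 39] (size 3, min 30) -> median=24.5
Step 7: insert 44 -> lo=[1, 6, 19, 30] (size 4, max 30) hi=[36, 39, 44] (size 3, min 36) -> median=30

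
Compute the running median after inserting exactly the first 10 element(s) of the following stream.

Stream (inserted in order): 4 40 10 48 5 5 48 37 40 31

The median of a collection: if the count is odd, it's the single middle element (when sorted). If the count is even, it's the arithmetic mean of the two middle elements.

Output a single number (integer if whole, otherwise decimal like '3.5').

Answer: 34

Derivation:
Step 1: insert 4 -> lo=[4] (size 1, max 4) hi=[] (size 0) -> median=4
Step 2: insert 40 -> lo=[4] (size 1, max 4) hi=[40] (size 1, min 40) -> median=22
Step 3: insert 10 -> lo=[4, 10] (size 2, max 10) hi=[40] (size 1, min 40) -> median=10
Step 4: insert 48 -> lo=[4, 10] (size 2, max 10) hi=[40, 48] (size 2, min 40) -> median=25
Step 5: insert 5 -> lo=[4, 5, 10] (size 3, max 10) hi=[40, 48] (size 2, min 40) -> median=10
Step 6: insert 5 -> lo=[4, 5, 5] (size 3, max 5) hi=[10, 40, 48] (size 3, min 10) -> median=7.5
Step 7: insert 48 -> lo=[4, 5, 5, 10] (size 4, max 10) hi=[40, 48, 48] (size 3, min 40) -> median=10
Step 8: insert 37 -> lo=[4, 5, 5, 10] (size 4, max 10) hi=[37, 40, 48, 48] (size 4, min 37) -> median=23.5
Step 9: insert 40 -> lo=[4, 5, 5, 10, 37] (size 5, max 37) hi=[40, 40, 48, 48] (size 4, min 40) -> median=37
Step 10: insert 31 -> lo=[4, 5, 5, 10, 31] (size 5, max 31) hi=[37, 40, 40, 48, 48] (size 5, min 37) -> median=34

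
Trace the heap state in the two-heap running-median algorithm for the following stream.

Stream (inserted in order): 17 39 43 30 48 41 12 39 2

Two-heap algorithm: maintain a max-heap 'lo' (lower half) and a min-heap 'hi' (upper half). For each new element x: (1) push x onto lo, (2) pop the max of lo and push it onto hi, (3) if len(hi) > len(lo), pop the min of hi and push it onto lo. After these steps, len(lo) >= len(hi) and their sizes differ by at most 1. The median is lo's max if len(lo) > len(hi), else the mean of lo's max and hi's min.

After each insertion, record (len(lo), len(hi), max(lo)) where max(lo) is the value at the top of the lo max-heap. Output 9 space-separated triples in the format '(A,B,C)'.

Step 1: insert 17 -> lo=[17] hi=[] -> (len(lo)=1, len(hi)=0, max(lo)=17)
Step 2: insert 39 -> lo=[17] hi=[39] -> (len(lo)=1, len(hi)=1, max(lo)=17)
Step 3: insert 43 -> lo=[17, 39] hi=[43] -> (len(lo)=2, len(hi)=1, max(lo)=39)
Step 4: insert 30 -> lo=[17, 30] hi=[39, 43] -> (len(lo)=2, len(hi)=2, max(lo)=30)
Step 5: insert 48 -> lo=[17, 30, 39] hi=[43, 48] -> (len(lo)=3, len(hi)=2, max(lo)=39)
Step 6: insert 41 -> lo=[17, 30, 39] hi=[41, 43, 48] -> (len(lo)=3, len(hi)=3, max(lo)=39)
Step 7: insert 12 -> lo=[12, 17, 30, 39] hi=[41, 43, 48] -> (len(lo)=4, len(hi)=3, max(lo)=39)
Step 8: insert 39 -> lo=[12, 17, 30, 39] hi=[39, 41, 43, 48] -> (len(lo)=4, len(hi)=4, max(lo)=39)
Step 9: insert 2 -> lo=[2, 12, 17, 30, 39] hi=[39, 41, 43, 48] -> (len(lo)=5, len(hi)=4, max(lo)=39)

Answer: (1,0,17) (1,1,17) (2,1,39) (2,2,30) (3,2,39) (3,3,39) (4,3,39) (4,4,39) (5,4,39)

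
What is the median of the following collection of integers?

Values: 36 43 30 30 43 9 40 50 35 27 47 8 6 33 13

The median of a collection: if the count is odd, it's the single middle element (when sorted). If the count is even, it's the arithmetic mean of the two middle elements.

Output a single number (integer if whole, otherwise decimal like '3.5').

Step 1: insert 36 -> lo=[36] (size 1, max 36) hi=[] (size 0) -> median=36
Step 2: insert 43 -> lo=[36] (size 1, max 36) hi=[43] (size 1, min 43) -> median=39.5
Step 3: insert 30 -> lo=[30, 36] (size 2, max 36) hi=[43] (size 1, min 43) -> median=36
Step 4: insert 30 -> lo=[30, 30] (size 2, max 30) hi=[36, 43] (size 2, min 36) -> median=33
Step 5: insert 43 -> lo=[30, 30, 36] (size 3, max 36) hi=[43, 43] (size 2, min 43) -> median=36
Step 6: insert 9 -> lo=[9, 30, 30] (size 3, max 30) hi=[36, 43, 43] (size 3, min 36) -> median=33
Step 7: insert 40 -> lo=[9, 30, 30, 36] (size 4, max 36) hi=[40, 43, 43] (size 3, min 40) -> median=36
Step 8: insert 50 -> lo=[9, 30, 30, 36] (size 4, max 36) hi=[40, 43, 43, 50] (size 4, min 40) -> median=38
Step 9: insert 35 -> lo=[9, 30, 30, 35, 36] (size 5, max 36) hi=[40, 43, 43, 50] (size 4, min 40) -> median=36
Step 10: insert 27 -> lo=[9, 27, 30, 30, 35] (size 5, max 35) hi=[36, 40, 43, 43, 50] (size 5, min 36) -> median=35.5
Step 11: insert 47 -> lo=[9, 27, 30, 30, 35, 36] (size 6, max 36) hi=[40, 43, 43, 47, 50] (size 5, min 40) -> median=36
Step 12: insert 8 -> lo=[8, 9, 27, 30, 30, 35] (size 6, max 35) hi=[36, 40, 43, 43, 47, 50] (size 6, min 36) -> median=35.5
Step 13: insert 6 -> lo=[6, 8, 9, 27, 30, 30, 35] (size 7, max 35) hi=[36, 40, 43, 43, 47, 50] (size 6, min 36) -> median=35
Step 14: insert 33 -> lo=[6, 8, 9, 27, 30, 30, 33] (size 7, max 33) hi=[35, 36, 40, 43, 43, 47, 50] (size 7, min 35) -> median=34
Step 15: insert 13 -> lo=[6, 8, 9, 13, 27, 30, 30, 33] (size 8, max 33) hi=[35, 36, 40, 43, 43, 47, 50] (size 7, min 35) -> median=33

Answer: 33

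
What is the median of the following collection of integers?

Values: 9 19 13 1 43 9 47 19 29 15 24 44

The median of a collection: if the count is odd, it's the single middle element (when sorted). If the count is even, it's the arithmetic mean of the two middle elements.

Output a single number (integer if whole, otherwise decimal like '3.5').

Answer: 19

Derivation:
Step 1: insert 9 -> lo=[9] (size 1, max 9) hi=[] (size 0) -> median=9
Step 2: insert 19 -> lo=[9] (size 1, max 9) hi=[19] (size 1, min 19) -> median=14
Step 3: insert 13 -> lo=[9, 13] (size 2, max 13) hi=[19] (size 1, min 19) -> median=13
Step 4: insert 1 -> lo=[1, 9] (size 2, max 9) hi=[13, 19] (size 2, min 13) -> median=11
Step 5: insert 43 -> lo=[1, 9, 13] (size 3, max 13) hi=[19, 43] (size 2, min 19) -> median=13
Step 6: insert 9 -> lo=[1, 9, 9] (size 3, max 9) hi=[13, 19, 43] (size 3, min 13) -> median=11
Step 7: insert 47 -> lo=[1, 9, 9, 13] (size 4, max 13) hi=[19, 43, 47] (size 3, min 19) -> median=13
Step 8: insert 19 -> lo=[1, 9, 9, 13] (size 4, max 13) hi=[19, 19, 43, 47] (size 4, min 19) -> median=16
Step 9: insert 29 -> lo=[1, 9, 9, 13, 19] (size 5, max 19) hi=[19, 29, 43, 47] (size 4, min 19) -> median=19
Step 10: insert 15 -> lo=[1, 9, 9, 13, 15] (size 5, max 15) hi=[19, 19, 29, 43, 47] (size 5, min 19) -> median=17
Step 11: insert 24 -> lo=[1, 9, 9, 13, 15, 19] (size 6, max 19) hi=[19, 24, 29, 43, 47] (size 5, min 19) -> median=19
Step 12: insert 44 -> lo=[1, 9, 9, 13, 15, 19] (size 6, max 19) hi=[19, 24, 29, 43, 44, 47] (size 6, min 19) -> median=19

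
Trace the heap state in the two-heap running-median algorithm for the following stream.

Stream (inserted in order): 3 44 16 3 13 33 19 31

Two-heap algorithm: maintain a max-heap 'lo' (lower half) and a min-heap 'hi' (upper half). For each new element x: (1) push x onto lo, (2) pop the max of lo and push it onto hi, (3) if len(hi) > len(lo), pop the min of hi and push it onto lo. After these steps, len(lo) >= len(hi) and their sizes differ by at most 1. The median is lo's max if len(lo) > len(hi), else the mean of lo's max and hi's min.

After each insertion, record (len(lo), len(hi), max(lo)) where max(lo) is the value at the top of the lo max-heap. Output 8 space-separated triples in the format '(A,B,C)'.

Answer: (1,0,3) (1,1,3) (2,1,16) (2,2,3) (3,2,13) (3,3,13) (4,3,16) (4,4,16)

Derivation:
Step 1: insert 3 -> lo=[3] hi=[] -> (len(lo)=1, len(hi)=0, max(lo)=3)
Step 2: insert 44 -> lo=[3] hi=[44] -> (len(lo)=1, len(hi)=1, max(lo)=3)
Step 3: insert 16 -> lo=[3, 16] hi=[44] -> (len(lo)=2, len(hi)=1, max(lo)=16)
Step 4: insert 3 -> lo=[3, 3] hi=[16, 44] -> (len(lo)=2, len(hi)=2, max(lo)=3)
Step 5: insert 13 -> lo=[3, 3, 13] hi=[16, 44] -> (len(lo)=3, len(hi)=2, max(lo)=13)
Step 6: insert 33 -> lo=[3, 3, 13] hi=[16, 33, 44] -> (len(lo)=3, len(hi)=3, max(lo)=13)
Step 7: insert 19 -> lo=[3, 3, 13, 16] hi=[19, 33, 44] -> (len(lo)=4, len(hi)=3, max(lo)=16)
Step 8: insert 31 -> lo=[3, 3, 13, 16] hi=[19, 31, 33, 44] -> (len(lo)=4, len(hi)=4, max(lo)=16)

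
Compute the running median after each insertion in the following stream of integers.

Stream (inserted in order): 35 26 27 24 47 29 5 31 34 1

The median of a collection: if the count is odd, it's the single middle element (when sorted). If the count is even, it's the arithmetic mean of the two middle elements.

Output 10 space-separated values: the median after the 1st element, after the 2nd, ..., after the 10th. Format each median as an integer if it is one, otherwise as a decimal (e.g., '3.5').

Answer: 35 30.5 27 26.5 27 28 27 28 29 28

Derivation:
Step 1: insert 35 -> lo=[35] (size 1, max 35) hi=[] (size 0) -> median=35
Step 2: insert 26 -> lo=[26] (size 1, max 26) hi=[35] (size 1, min 35) -> median=30.5
Step 3: insert 27 -> lo=[26, 27] (size 2, max 27) hi=[35] (size 1, min 35) -> median=27
Step 4: insert 24 -> lo=[24, 26] (size 2, max 26) hi=[27, 35] (size 2, min 27) -> median=26.5
Step 5: insert 47 -> lo=[24, 26, 27] (size 3, max 27) hi=[35, 47] (size 2, min 35) -> median=27
Step 6: insert 29 -> lo=[24, 26, 27] (size 3, max 27) hi=[29, 35, 47] (size 3, min 29) -> median=28
Step 7: insert 5 -> lo=[5, 24, 26, 27] (size 4, max 27) hi=[29, 35, 47] (size 3, min 29) -> median=27
Step 8: insert 31 -> lo=[5, 24, 26, 27] (size 4, max 27) hi=[29, 31, 35, 47] (size 4, min 29) -> median=28
Step 9: insert 34 -> lo=[5, 24, 26, 27, 29] (size 5, max 29) hi=[31, 34, 35, 47] (size 4, min 31) -> median=29
Step 10: insert 1 -> lo=[1, 5, 24, 26, 27] (size 5, max 27) hi=[29, 31, 34, 35, 47] (size 5, min 29) -> median=28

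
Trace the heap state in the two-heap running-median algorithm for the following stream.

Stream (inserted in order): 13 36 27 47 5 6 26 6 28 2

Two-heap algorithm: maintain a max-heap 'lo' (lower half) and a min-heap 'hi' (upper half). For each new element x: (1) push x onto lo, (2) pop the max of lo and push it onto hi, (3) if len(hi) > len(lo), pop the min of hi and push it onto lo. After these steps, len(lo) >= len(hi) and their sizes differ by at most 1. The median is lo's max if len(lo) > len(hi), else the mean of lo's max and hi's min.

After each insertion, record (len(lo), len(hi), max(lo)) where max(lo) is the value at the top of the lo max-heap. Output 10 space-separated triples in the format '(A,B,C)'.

Step 1: insert 13 -> lo=[13] hi=[] -> (len(lo)=1, len(hi)=0, max(lo)=13)
Step 2: insert 36 -> lo=[13] hi=[36] -> (len(lo)=1, len(hi)=1, max(lo)=13)
Step 3: insert 27 -> lo=[13, 27] hi=[36] -> (len(lo)=2, len(hi)=1, max(lo)=27)
Step 4: insert 47 -> lo=[13, 27] hi=[36, 47] -> (len(lo)=2, len(hi)=2, max(lo)=27)
Step 5: insert 5 -> lo=[5, 13, 27] hi=[36, 47] -> (len(lo)=3, len(hi)=2, max(lo)=27)
Step 6: insert 6 -> lo=[5, 6, 13] hi=[27, 36, 47] -> (len(lo)=3, len(hi)=3, max(lo)=13)
Step 7: insert 26 -> lo=[5, 6, 13, 26] hi=[27, 36, 47] -> (len(lo)=4, len(hi)=3, max(lo)=26)
Step 8: insert 6 -> lo=[5, 6, 6, 13] hi=[26, 27, 36, 47] -> (len(lo)=4, len(hi)=4, max(lo)=13)
Step 9: insert 28 -> lo=[5, 6, 6, 13, 26] hi=[27, 28, 36, 47] -> (len(lo)=5, len(hi)=4, max(lo)=26)
Step 10: insert 2 -> lo=[2, 5, 6, 6, 13] hi=[26, 27, 28, 36, 47] -> (len(lo)=5, len(hi)=5, max(lo)=13)

Answer: (1,0,13) (1,1,13) (2,1,27) (2,2,27) (3,2,27) (3,3,13) (4,3,26) (4,4,13) (5,4,26) (5,5,13)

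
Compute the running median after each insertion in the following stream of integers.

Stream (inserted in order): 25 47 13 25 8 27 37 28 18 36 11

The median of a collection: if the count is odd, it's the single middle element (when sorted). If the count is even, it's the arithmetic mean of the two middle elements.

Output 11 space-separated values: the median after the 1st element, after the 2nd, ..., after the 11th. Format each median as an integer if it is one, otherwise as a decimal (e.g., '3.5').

Step 1: insert 25 -> lo=[25] (size 1, max 25) hi=[] (size 0) -> median=25
Step 2: insert 47 -> lo=[25] (size 1, max 25) hi=[47] (size 1, min 47) -> median=36
Step 3: insert 13 -> lo=[13, 25] (size 2, max 25) hi=[47] (size 1, min 47) -> median=25
Step 4: insert 25 -> lo=[13, 25] (size 2, max 25) hi=[25, 47] (size 2, min 25) -> median=25
Step 5: insert 8 -> lo=[8, 13, 25] (size 3, max 25) hi=[25, 47] (size 2, min 25) -> median=25
Step 6: insert 27 -> lo=[8, 13, 25] (size 3, max 25) hi=[25, 27, 47] (size 3, min 25) -> median=25
Step 7: insert 37 -> lo=[8, 13, 25, 25] (size 4, max 25) hi=[27, 37, 47] (size 3, min 27) -> median=25
Step 8: insert 28 -> lo=[8, 13, 25, 25] (size 4, max 25) hi=[27, 28, 37, 47] (size 4, min 27) -> median=26
Step 9: insert 18 -> lo=[8, 13, 18, 25, 25] (size 5, max 25) hi=[27, 28, 37, 47] (size 4, min 27) -> median=25
Step 10: insert 36 -> lo=[8, 13, 18, 25, 25] (size 5, max 25) hi=[27, 28, 36, 37, 47] (size 5, min 27) -> median=26
Step 11: insert 11 -> lo=[8, 11, 13, 18, 25, 25] (size 6, max 25) hi=[27, 28, 36, 37, 47] (size 5, min 27) -> median=25

Answer: 25 36 25 25 25 25 25 26 25 26 25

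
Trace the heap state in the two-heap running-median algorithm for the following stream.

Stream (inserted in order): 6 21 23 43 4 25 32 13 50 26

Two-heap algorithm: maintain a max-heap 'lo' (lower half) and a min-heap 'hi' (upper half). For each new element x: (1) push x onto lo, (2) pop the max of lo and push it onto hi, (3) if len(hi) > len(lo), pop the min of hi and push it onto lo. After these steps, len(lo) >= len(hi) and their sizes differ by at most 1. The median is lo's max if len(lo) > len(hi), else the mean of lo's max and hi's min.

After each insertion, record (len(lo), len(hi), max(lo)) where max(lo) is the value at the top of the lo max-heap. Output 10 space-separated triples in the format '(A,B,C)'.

Step 1: insert 6 -> lo=[6] hi=[] -> (len(lo)=1, len(hi)=0, max(lo)=6)
Step 2: insert 21 -> lo=[6] hi=[21] -> (len(lo)=1, len(hi)=1, max(lo)=6)
Step 3: insert 23 -> lo=[6, 21] hi=[23] -> (len(lo)=2, len(hi)=1, max(lo)=21)
Step 4: insert 43 -> lo=[6, 21] hi=[23, 43] -> (len(lo)=2, len(hi)=2, max(lo)=21)
Step 5: insert 4 -> lo=[4, 6, 21] hi=[23, 43] -> (len(lo)=3, len(hi)=2, max(lo)=21)
Step 6: insert 25 -> lo=[4, 6, 21] hi=[23, 25, 43] -> (len(lo)=3, len(hi)=3, max(lo)=21)
Step 7: insert 32 -> lo=[4, 6, 21, 23] hi=[25, 32, 43] -> (len(lo)=4, len(hi)=3, max(lo)=23)
Step 8: insert 13 -> lo=[4, 6, 13, 21] hi=[23, 25, 32, 43] -> (len(lo)=4, len(hi)=4, max(lo)=21)
Step 9: insert 50 -> lo=[4, 6, 13, 21, 23] hi=[25, 32, 43, 50] -> (len(lo)=5, len(hi)=4, max(lo)=23)
Step 10: insert 26 -> lo=[4, 6, 13, 21, 23] hi=[25, 26, 32, 43, 50] -> (len(lo)=5, len(hi)=5, max(lo)=23)

Answer: (1,0,6) (1,1,6) (2,1,21) (2,2,21) (3,2,21) (3,3,21) (4,3,23) (4,4,21) (5,4,23) (5,5,23)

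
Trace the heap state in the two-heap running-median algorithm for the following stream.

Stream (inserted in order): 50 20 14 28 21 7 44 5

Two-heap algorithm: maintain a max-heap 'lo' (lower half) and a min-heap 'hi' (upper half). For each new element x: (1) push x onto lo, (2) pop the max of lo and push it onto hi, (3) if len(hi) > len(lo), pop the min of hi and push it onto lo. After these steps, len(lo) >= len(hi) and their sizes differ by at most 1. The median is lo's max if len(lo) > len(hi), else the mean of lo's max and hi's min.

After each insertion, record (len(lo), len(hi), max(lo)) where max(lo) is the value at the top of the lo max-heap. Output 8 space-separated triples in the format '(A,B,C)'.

Step 1: insert 50 -> lo=[50] hi=[] -> (len(lo)=1, len(hi)=0, max(lo)=50)
Step 2: insert 20 -> lo=[20] hi=[50] -> (len(lo)=1, len(hi)=1, max(lo)=20)
Step 3: insert 14 -> lo=[14, 20] hi=[50] -> (len(lo)=2, len(hi)=1, max(lo)=20)
Step 4: insert 28 -> lo=[14, 20] hi=[28, 50] -> (len(lo)=2, len(hi)=2, max(lo)=20)
Step 5: insert 21 -> lo=[14, 20, 21] hi=[28, 50] -> (len(lo)=3, len(hi)=2, max(lo)=21)
Step 6: insert 7 -> lo=[7, 14, 20] hi=[21, 28, 50] -> (len(lo)=3, len(hi)=3, max(lo)=20)
Step 7: insert 44 -> lo=[7, 14, 20, 21] hi=[28, 44, 50] -> (len(lo)=4, len(hi)=3, max(lo)=21)
Step 8: insert 5 -> lo=[5, 7, 14, 20] hi=[21, 28, 44, 50] -> (len(lo)=4, len(hi)=4, max(lo)=20)

Answer: (1,0,50) (1,1,20) (2,1,20) (2,2,20) (3,2,21) (3,3,20) (4,3,21) (4,4,20)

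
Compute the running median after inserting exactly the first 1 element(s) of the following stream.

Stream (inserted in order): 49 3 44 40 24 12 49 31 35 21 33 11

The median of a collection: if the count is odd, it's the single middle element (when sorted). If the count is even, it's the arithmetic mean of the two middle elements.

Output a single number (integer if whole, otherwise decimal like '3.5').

Answer: 49

Derivation:
Step 1: insert 49 -> lo=[49] (size 1, max 49) hi=[] (size 0) -> median=49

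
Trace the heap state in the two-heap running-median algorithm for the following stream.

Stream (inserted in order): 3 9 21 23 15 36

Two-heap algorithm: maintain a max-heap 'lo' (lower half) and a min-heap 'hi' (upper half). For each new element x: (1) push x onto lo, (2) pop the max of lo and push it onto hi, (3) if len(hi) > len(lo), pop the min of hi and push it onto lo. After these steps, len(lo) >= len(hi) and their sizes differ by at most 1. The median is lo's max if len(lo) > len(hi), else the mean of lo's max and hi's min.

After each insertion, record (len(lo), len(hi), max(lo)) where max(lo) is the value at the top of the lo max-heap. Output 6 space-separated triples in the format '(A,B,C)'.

Answer: (1,0,3) (1,1,3) (2,1,9) (2,2,9) (3,2,15) (3,3,15)

Derivation:
Step 1: insert 3 -> lo=[3] hi=[] -> (len(lo)=1, len(hi)=0, max(lo)=3)
Step 2: insert 9 -> lo=[3] hi=[9] -> (len(lo)=1, len(hi)=1, max(lo)=3)
Step 3: insert 21 -> lo=[3, 9] hi=[21] -> (len(lo)=2, len(hi)=1, max(lo)=9)
Step 4: insert 23 -> lo=[3, 9] hi=[21, 23] -> (len(lo)=2, len(hi)=2, max(lo)=9)
Step 5: insert 15 -> lo=[3, 9, 15] hi=[21, 23] -> (len(lo)=3, len(hi)=2, max(lo)=15)
Step 6: insert 36 -> lo=[3, 9, 15] hi=[21, 23, 36] -> (len(lo)=3, len(hi)=3, max(lo)=15)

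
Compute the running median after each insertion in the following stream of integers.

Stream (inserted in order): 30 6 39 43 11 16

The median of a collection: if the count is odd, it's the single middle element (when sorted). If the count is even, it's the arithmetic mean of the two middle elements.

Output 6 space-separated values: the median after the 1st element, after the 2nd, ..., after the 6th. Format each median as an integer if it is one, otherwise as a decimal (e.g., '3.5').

Step 1: insert 30 -> lo=[30] (size 1, max 30) hi=[] (size 0) -> median=30
Step 2: insert 6 -> lo=[6] (size 1, max 6) hi=[30] (size 1, min 30) -> median=18
Step 3: insert 39 -> lo=[6, 30] (size 2, max 30) hi=[39] (size 1, min 39) -> median=30
Step 4: insert 43 -> lo=[6, 30] (size 2, max 30) hi=[39, 43] (size 2, min 39) -> median=34.5
Step 5: insert 11 -> lo=[6, 11, 30] (size 3, max 30) hi=[39, 43] (size 2, min 39) -> median=30
Step 6: insert 16 -> lo=[6, 11, 16] (size 3, max 16) hi=[30, 39, 43] (size 3, min 30) -> median=23

Answer: 30 18 30 34.5 30 23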